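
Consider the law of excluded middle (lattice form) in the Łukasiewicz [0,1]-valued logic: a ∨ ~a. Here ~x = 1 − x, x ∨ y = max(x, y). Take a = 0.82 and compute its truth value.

~a = 1 − 0.82 = 0.18
a ∨ ~a = max(0.82, 0.18) = 0.82
(The value 0.82 < 1 shows this instance is not satisfied; not a Ł∞-tautology — its value is max(a, 1−a).)

0.82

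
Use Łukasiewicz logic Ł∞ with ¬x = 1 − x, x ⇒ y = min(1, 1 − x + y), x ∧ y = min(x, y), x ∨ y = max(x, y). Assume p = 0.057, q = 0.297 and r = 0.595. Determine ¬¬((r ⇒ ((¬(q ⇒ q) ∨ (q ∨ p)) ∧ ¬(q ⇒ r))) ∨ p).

q ⇒ q = min(1, 1 − 0.297 + 0.297) = min(1, 1.000) = 1.000
¬(q ⇒ q) = 1 − 1.000 = 0.000
q ∨ p = max(0.297, 0.057) = 0.297
¬(q ⇒ q) ∨ (q ∨ p) = max(0.000, 0.297) = 0.297
q ⇒ r = min(1, 1 − 0.297 + 0.595) = min(1, 1.298) = 1.000
¬(q ⇒ r) = 1 − 1.000 = 0.000
(¬(q ⇒ q) ∨ (q ∨ p)) ∧ ¬(q ⇒ r) = min(0.297, 0.000) = 0.000
r ⇒ ((¬(q ⇒ q) ∨ (q ∨ p)) ∧ ¬(q ⇒ r)) = min(1, 1 − 0.595 + 0.000) = min(1, 0.405) = 0.405
(r ⇒ ((¬(q ⇒ q) ∨ (q ∨ p)) ∧ ¬(q ⇒ r))) ∨ p = max(0.405, 0.057) = 0.405
¬((r ⇒ ((¬(q ⇒ q) ∨ (q ∨ p)) ∧ ¬(q ⇒ r))) ∨ p) = 1 − 0.405 = 0.595
¬¬((r ⇒ ((¬(q ⇒ q) ∨ (q ∨ p)) ∧ ¬(q ⇒ r))) ∨ p) = 1 − 0.595 = 0.405

0.405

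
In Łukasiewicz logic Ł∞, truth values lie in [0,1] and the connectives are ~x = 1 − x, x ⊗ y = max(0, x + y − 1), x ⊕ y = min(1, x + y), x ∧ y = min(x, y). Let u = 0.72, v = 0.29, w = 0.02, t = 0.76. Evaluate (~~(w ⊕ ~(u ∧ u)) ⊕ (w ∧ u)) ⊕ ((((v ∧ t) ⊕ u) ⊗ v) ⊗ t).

u ∧ u = min(0.72, 0.72) = 0.72
~(u ∧ u) = 1 − 0.72 = 0.28
w ⊕ ~(u ∧ u) = min(1, 0.02 + 0.28) = min(1, 0.30) = 0.30
~(w ⊕ ~(u ∧ u)) = 1 − 0.30 = 0.70
~~(w ⊕ ~(u ∧ u)) = 1 − 0.70 = 0.30
w ∧ u = min(0.02, 0.72) = 0.02
~~(w ⊕ ~(u ∧ u)) ⊕ (w ∧ u) = min(1, 0.30 + 0.02) = min(1, 0.32) = 0.32
v ∧ t = min(0.29, 0.76) = 0.29
(v ∧ t) ⊕ u = min(1, 0.29 + 0.72) = min(1, 1.01) = 1.00
((v ∧ t) ⊕ u) ⊗ v = max(0, 1.00 + 0.29 − 1) = max(0, 0.29) = 0.29
(((v ∧ t) ⊕ u) ⊗ v) ⊗ t = max(0, 0.29 + 0.76 − 1) = max(0, 0.05) = 0.05
(~~(w ⊕ ~(u ∧ u)) ⊕ (w ∧ u)) ⊕ ((((v ∧ t) ⊕ u) ⊗ v) ⊗ t) = min(1, 0.32 + 0.05) = min(1, 0.37) = 0.37

0.37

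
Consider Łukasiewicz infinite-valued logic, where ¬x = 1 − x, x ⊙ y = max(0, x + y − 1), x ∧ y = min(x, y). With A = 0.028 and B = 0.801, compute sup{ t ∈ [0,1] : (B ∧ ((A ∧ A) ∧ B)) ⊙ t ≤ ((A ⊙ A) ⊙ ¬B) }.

A ∧ A = min(0.028, 0.028) = 0.028
(A ∧ A) ∧ B = min(0.028, 0.801) = 0.028
B ∧ ((A ∧ A) ∧ B) = min(0.801, 0.028) = 0.028
So the left factor is B ∧ ((A ∧ A) ∧ B) = 0.028.
A ⊙ A = max(0, 0.028 + 0.028 − 1) = max(0, -0.944) = 0.000
¬B = 1 − 0.801 = 0.199
(A ⊙ A) ⊙ ¬B = max(0, 0.000 + 0.199 − 1) = max(0, -0.801) = 0.000
So the right-hand bound is (A ⊙ A) ⊙ ¬B = 0.000.
The residuum of the Łukasiewicz t-norm gives the supremum: min(1, 1 − 0.028 + 0.000).
1 − 0.028 + 0.000 = 0.972, so t = min(1, 0.972) = 0.972.
Check: 0.028 ⊙ 0.972 = max(0, 0.000) = 0.000 ≤ 0.000.

0.972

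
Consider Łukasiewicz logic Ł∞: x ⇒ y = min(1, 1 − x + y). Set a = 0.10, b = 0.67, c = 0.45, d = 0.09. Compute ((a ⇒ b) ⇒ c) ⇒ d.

0.64

a ⇒ b = min(1, 1 − 0.10 + 0.67) = min(1, 1.57) = 1.00
(a ⇒ b) ⇒ c = min(1, 1 − 1.00 + 0.45) = min(1, 0.45) = 0.45
((a ⇒ b) ⇒ c) ⇒ d = min(1, 1 − 0.45 + 0.09) = min(1, 0.64) = 0.64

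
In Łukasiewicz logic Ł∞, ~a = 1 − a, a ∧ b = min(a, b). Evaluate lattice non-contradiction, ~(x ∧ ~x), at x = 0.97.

0.97

~x = 1 − 0.97 = 0.03
x ∧ ~x = min(0.97, 0.03) = 0.03
~(x ∧ ~x) = 1 − 0.03 = 0.97
(The value 0.97 < 1 shows this instance is not satisfied; not a Ł∞-tautology — its value is 1 − min(a, 1−a).)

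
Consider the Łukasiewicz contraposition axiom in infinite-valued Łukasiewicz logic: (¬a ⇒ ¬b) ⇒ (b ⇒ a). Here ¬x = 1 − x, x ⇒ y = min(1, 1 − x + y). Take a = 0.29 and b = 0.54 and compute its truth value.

¬a = 1 − 0.29 = 0.71
¬b = 1 − 0.54 = 0.46
¬a ⇒ ¬b = min(1, 1 − 0.71 + 0.46) = min(1, 0.75) = 0.75
b ⇒ a = min(1, 1 − 0.54 + 0.29) = min(1, 0.75) = 0.75
(¬a ⇒ ¬b) ⇒ (b ⇒ a) = min(1, 1 − 0.75 + 0.75) = min(1, 1.00) = 1.00
(As expected: an axiom of Ł∞, always 1.)

1.00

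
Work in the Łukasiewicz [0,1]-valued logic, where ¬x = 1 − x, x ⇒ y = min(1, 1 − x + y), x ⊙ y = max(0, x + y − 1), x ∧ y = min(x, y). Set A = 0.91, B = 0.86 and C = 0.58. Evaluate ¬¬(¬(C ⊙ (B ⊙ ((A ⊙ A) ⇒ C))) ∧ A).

0.80

A ⊙ A = max(0, 0.91 + 0.91 − 1) = max(0, 0.82) = 0.82
(A ⊙ A) ⇒ C = min(1, 1 − 0.82 + 0.58) = min(1, 0.76) = 0.76
B ⊙ ((A ⊙ A) ⇒ C) = max(0, 0.86 + 0.76 − 1) = max(0, 0.62) = 0.62
C ⊙ (B ⊙ ((A ⊙ A) ⇒ C)) = max(0, 0.58 + 0.62 − 1) = max(0, 0.20) = 0.20
¬(C ⊙ (B ⊙ ((A ⊙ A) ⇒ C))) = 1 − 0.20 = 0.80
¬(C ⊙ (B ⊙ ((A ⊙ A) ⇒ C))) ∧ A = min(0.80, 0.91) = 0.80
¬(¬(C ⊙ (B ⊙ ((A ⊙ A) ⇒ C))) ∧ A) = 1 − 0.80 = 0.20
¬¬(¬(C ⊙ (B ⊙ ((A ⊙ A) ⇒ C))) ∧ A) = 1 − 0.20 = 0.80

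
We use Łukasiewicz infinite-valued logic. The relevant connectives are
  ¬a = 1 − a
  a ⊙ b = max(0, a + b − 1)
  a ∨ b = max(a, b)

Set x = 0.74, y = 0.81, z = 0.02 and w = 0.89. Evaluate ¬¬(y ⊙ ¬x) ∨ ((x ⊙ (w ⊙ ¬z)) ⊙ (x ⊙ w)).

¬x = 1 − 0.74 = 0.26
y ⊙ ¬x = max(0, 0.81 + 0.26 − 1) = max(0, 0.07) = 0.07
¬(y ⊙ ¬x) = 1 − 0.07 = 0.93
¬¬(y ⊙ ¬x) = 1 − 0.93 = 0.07
¬z = 1 − 0.02 = 0.98
w ⊙ ¬z = max(0, 0.89 + 0.98 − 1) = max(0, 0.87) = 0.87
x ⊙ (w ⊙ ¬z) = max(0, 0.74 + 0.87 − 1) = max(0, 0.61) = 0.61
x ⊙ w = max(0, 0.74 + 0.89 − 1) = max(0, 0.63) = 0.63
(x ⊙ (w ⊙ ¬z)) ⊙ (x ⊙ w) = max(0, 0.61 + 0.63 − 1) = max(0, 0.24) = 0.24
¬¬(y ⊙ ¬x) ∨ ((x ⊙ (w ⊙ ¬z)) ⊙ (x ⊙ w)) = max(0.07, 0.24) = 0.24

0.24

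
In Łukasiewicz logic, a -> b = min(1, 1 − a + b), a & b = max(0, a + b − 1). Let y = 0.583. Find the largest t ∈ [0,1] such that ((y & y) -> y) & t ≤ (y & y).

y & y = max(0, 0.583 + 0.583 − 1) = max(0, 0.166) = 0.166
(y & y) -> y = min(1, 1 − 0.166 + 0.583) = min(1, 1.417) = 1.000
So the left factor is (y & y) -> y = 1.000.
So the right-hand bound is y & y = 0.166.
The residuum of the Łukasiewicz t-norm gives the supremum: min(1, 1 − 1.000 + 0.166).
1 − 1.000 + 0.166 = 0.166, so t = min(1, 0.166) = 0.166.
Check: 1.000 & 0.166 = max(0, 0.166) = 0.166 ≤ 0.166.

0.166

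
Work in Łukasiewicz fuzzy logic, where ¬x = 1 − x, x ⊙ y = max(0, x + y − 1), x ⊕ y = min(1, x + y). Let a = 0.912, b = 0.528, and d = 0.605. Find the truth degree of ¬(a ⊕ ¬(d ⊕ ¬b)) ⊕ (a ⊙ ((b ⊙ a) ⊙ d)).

0.088

¬b = 1 − 0.528 = 0.472
d ⊕ ¬b = min(1, 0.605 + 0.472) = min(1, 1.077) = 1.000
¬(d ⊕ ¬b) = 1 − 1.000 = 0.000
a ⊕ ¬(d ⊕ ¬b) = min(1, 0.912 + 0.000) = min(1, 0.912) = 0.912
¬(a ⊕ ¬(d ⊕ ¬b)) = 1 − 0.912 = 0.088
b ⊙ a = max(0, 0.528 + 0.912 − 1) = max(0, 0.440) = 0.440
(b ⊙ a) ⊙ d = max(0, 0.440 + 0.605 − 1) = max(0, 0.045) = 0.045
a ⊙ ((b ⊙ a) ⊙ d) = max(0, 0.912 + 0.045 − 1) = max(0, -0.043) = 0.000
¬(a ⊕ ¬(d ⊕ ¬b)) ⊕ (a ⊙ ((b ⊙ a) ⊙ d)) = min(1, 0.088 + 0.000) = min(1, 0.088) = 0.088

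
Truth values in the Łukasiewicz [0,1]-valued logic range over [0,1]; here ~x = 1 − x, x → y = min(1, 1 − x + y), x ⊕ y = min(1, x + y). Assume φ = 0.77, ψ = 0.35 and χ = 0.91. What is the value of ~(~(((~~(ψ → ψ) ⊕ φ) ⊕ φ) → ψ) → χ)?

ψ → ψ = min(1, 1 − 0.35 + 0.35) = min(1, 1.00) = 1.00
~(ψ → ψ) = 1 − 1.00 = 0.00
~~(ψ → ψ) = 1 − 0.00 = 1.00
~~(ψ → ψ) ⊕ φ = min(1, 1.00 + 0.77) = min(1, 1.77) = 1.00
(~~(ψ → ψ) ⊕ φ) ⊕ φ = min(1, 1.00 + 0.77) = min(1, 1.77) = 1.00
((~~(ψ → ψ) ⊕ φ) ⊕ φ) → ψ = min(1, 1 − 1.00 + 0.35) = min(1, 0.35) = 0.35
~(((~~(ψ → ψ) ⊕ φ) ⊕ φ) → ψ) = 1 − 0.35 = 0.65
~(((~~(ψ → ψ) ⊕ φ) ⊕ φ) → ψ) → χ = min(1, 1 − 0.65 + 0.91) = min(1, 1.26) = 1.00
~(~(((~~(ψ → ψ) ⊕ φ) ⊕ φ) → ψ) → χ) = 1 − 1.00 = 0.00

0.00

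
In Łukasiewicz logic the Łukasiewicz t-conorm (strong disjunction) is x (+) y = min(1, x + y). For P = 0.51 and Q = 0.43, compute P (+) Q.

0.94

P (+) Q = min(1, 0.51 + 0.43) = min(1, 0.94) = 0.94
For comparison, the Gödel t-conorm max(x, y) would give 0.51.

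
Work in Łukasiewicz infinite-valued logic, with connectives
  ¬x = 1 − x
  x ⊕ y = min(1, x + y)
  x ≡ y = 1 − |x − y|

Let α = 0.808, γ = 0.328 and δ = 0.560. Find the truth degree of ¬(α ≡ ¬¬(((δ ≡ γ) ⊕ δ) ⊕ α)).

δ ≡ γ = 1 − |0.560 − 0.328| = 1 − 0.232 = 0.768
(δ ≡ γ) ⊕ δ = min(1, 0.768 + 0.560) = min(1, 1.328) = 1.000
((δ ≡ γ) ⊕ δ) ⊕ α = min(1, 1.000 + 0.808) = min(1, 1.808) = 1.000
¬(((δ ≡ γ) ⊕ δ) ⊕ α) = 1 − 1.000 = 0.000
¬¬(((δ ≡ γ) ⊕ δ) ⊕ α) = 1 − 0.000 = 1.000
α ≡ ¬¬(((δ ≡ γ) ⊕ δ) ⊕ α) = 1 − |0.808 − 1.000| = 1 − 0.192 = 0.808
¬(α ≡ ¬¬(((δ ≡ γ) ⊕ δ) ⊕ α)) = 1 − 0.808 = 0.192

0.192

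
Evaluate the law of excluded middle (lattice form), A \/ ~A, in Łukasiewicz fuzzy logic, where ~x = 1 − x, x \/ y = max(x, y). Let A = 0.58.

~A = 1 − 0.58 = 0.42
A \/ ~A = max(0.58, 0.42) = 0.58
(The value 0.58 < 1 shows this instance is not satisfied; not a Ł∞-tautology — its value is max(a, 1−a).)

0.58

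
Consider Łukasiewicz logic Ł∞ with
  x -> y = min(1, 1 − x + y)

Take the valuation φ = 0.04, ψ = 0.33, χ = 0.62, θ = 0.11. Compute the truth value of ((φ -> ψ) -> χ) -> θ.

0.49

φ -> ψ = min(1, 1 − 0.04 + 0.33) = min(1, 1.29) = 1.00
(φ -> ψ) -> χ = min(1, 1 − 1.00 + 0.62) = min(1, 0.62) = 0.62
((φ -> ψ) -> χ) -> θ = min(1, 1 − 0.62 + 0.11) = min(1, 0.49) = 0.49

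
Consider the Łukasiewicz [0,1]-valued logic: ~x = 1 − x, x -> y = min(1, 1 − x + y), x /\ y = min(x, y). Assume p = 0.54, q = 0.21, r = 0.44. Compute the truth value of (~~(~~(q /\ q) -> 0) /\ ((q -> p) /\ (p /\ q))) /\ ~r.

q /\ q = min(0.21, 0.21) = 0.21
~(q /\ q) = 1 − 0.21 = 0.79
~~(q /\ q) = 1 − 0.79 = 0.21
~~(q /\ q) -> 0 = min(1, 1 − 0.21 + 0.00) = min(1, 0.79) = 0.79
~(~~(q /\ q) -> 0) = 1 − 0.79 = 0.21
~~(~~(q /\ q) -> 0) = 1 − 0.21 = 0.79
q -> p = min(1, 1 − 0.21 + 0.54) = min(1, 1.33) = 1.00
p /\ q = min(0.54, 0.21) = 0.21
(q -> p) /\ (p /\ q) = min(1.00, 0.21) = 0.21
~~(~~(q /\ q) -> 0) /\ ((q -> p) /\ (p /\ q)) = min(0.79, 0.21) = 0.21
~r = 1 − 0.44 = 0.56
(~~(~~(q /\ q) -> 0) /\ ((q -> p) /\ (p /\ q))) /\ ~r = min(0.21, 0.56) = 0.21

0.21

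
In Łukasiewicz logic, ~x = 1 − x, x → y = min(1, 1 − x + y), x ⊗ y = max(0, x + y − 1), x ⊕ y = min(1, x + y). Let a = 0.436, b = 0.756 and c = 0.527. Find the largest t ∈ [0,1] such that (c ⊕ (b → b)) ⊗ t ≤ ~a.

0.564

b → b = min(1, 1 − 0.756 + 0.756) = min(1, 1.000) = 1.000
c ⊕ (b → b) = min(1, 0.527 + 1.000) = min(1, 1.527) = 1.000
So the left factor is c ⊕ (b → b) = 1.000.
~a = 1 − 0.436 = 0.564
So the right-hand bound is ~a = 0.564.
The residuum of the Łukasiewicz t-norm gives the supremum: min(1, 1 − 1.000 + 0.564).
1 − 1.000 + 0.564 = 0.564, so t = min(1, 0.564) = 0.564.
Check: 1.000 ⊗ 0.564 = max(0, 0.564) = 0.564 ≤ 0.564.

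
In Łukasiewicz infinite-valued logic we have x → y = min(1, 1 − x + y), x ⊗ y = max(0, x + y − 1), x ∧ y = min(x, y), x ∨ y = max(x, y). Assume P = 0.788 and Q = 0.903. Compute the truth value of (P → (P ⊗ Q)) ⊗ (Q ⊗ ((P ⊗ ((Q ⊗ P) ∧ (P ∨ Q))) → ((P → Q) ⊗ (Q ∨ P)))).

0.806

P ⊗ Q = max(0, 0.788 + 0.903 − 1) = max(0, 0.691) = 0.691
P → (P ⊗ Q) = min(1, 1 − 0.788 + 0.691) = min(1, 0.903) = 0.903
Q ⊗ P = max(0, 0.903 + 0.788 − 1) = max(0, 0.691) = 0.691
P ∨ Q = max(0.788, 0.903) = 0.903
(Q ⊗ P) ∧ (P ∨ Q) = min(0.691, 0.903) = 0.691
P ⊗ ((Q ⊗ P) ∧ (P ∨ Q)) = max(0, 0.788 + 0.691 − 1) = max(0, 0.479) = 0.479
P → Q = min(1, 1 − 0.788 + 0.903) = min(1, 1.115) = 1.000
Q ∨ P = max(0.903, 0.788) = 0.903
(P → Q) ⊗ (Q ∨ P) = max(0, 1.000 + 0.903 − 1) = max(0, 0.903) = 0.903
(P ⊗ ((Q ⊗ P) ∧ (P ∨ Q))) → ((P → Q) ⊗ (Q ∨ P)) = min(1, 1 − 0.479 + 0.903) = min(1, 1.424) = 1.000
Q ⊗ ((P ⊗ ((Q ⊗ P) ∧ (P ∨ Q))) → ((P → Q) ⊗ (Q ∨ P))) = max(0, 0.903 + 1.000 − 1) = max(0, 0.903) = 0.903
(P → (P ⊗ Q)) ⊗ (Q ⊗ ((P ⊗ ((Q ⊗ P) ∧ (P ∨ Q))) → ((P → Q) ⊗ (Q ∨ P)))) = max(0, 0.903 + 0.903 − 1) = max(0, 0.806) = 0.806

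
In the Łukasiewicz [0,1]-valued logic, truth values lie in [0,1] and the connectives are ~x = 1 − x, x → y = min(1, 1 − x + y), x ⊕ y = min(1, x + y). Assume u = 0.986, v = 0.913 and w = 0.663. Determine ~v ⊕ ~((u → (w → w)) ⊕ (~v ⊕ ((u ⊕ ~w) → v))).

~v = 1 − 0.913 = 0.087
w → w = min(1, 1 − 0.663 + 0.663) = min(1, 1.000) = 1.000
u → (w → w) = min(1, 1 − 0.986 + 1.000) = min(1, 1.014) = 1.000
~w = 1 − 0.663 = 0.337
u ⊕ ~w = min(1, 0.986 + 0.337) = min(1, 1.323) = 1.000
(u ⊕ ~w) → v = min(1, 1 − 1.000 + 0.913) = min(1, 0.913) = 0.913
~v ⊕ ((u ⊕ ~w) → v) = min(1, 0.087 + 0.913) = min(1, 1.000) = 1.000
(u → (w → w)) ⊕ (~v ⊕ ((u ⊕ ~w) → v)) = min(1, 1.000 + 1.000) = min(1, 2.000) = 1.000
~((u → (w → w)) ⊕ (~v ⊕ ((u ⊕ ~w) → v))) = 1 − 1.000 = 0.000
~v ⊕ ~((u → (w → w)) ⊕ (~v ⊕ ((u ⊕ ~w) → v))) = min(1, 0.087 + 0.000) = min(1, 0.087) = 0.087

0.087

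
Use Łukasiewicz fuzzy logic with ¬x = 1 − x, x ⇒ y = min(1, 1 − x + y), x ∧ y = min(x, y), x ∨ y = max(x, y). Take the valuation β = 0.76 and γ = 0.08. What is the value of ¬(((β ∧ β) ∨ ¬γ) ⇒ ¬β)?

0.68

β ∧ β = min(0.76, 0.76) = 0.76
¬γ = 1 − 0.08 = 0.92
(β ∧ β) ∨ ¬γ = max(0.76, 0.92) = 0.92
¬β = 1 − 0.76 = 0.24
((β ∧ β) ∨ ¬γ) ⇒ ¬β = min(1, 1 − 0.92 + 0.24) = min(1, 0.32) = 0.32
¬(((β ∧ β) ∨ ¬γ) ⇒ ¬β) = 1 − 0.32 = 0.68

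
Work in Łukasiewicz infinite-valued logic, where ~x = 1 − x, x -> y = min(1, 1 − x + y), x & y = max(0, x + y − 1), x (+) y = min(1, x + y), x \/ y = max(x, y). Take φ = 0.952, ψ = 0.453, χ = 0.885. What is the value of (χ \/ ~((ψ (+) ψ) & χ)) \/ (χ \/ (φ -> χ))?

0.933

ψ (+) ψ = min(1, 0.453 + 0.453) = min(1, 0.906) = 0.906
(ψ (+) ψ) & χ = max(0, 0.906 + 0.885 − 1) = max(0, 0.791) = 0.791
~((ψ (+) ψ) & χ) = 1 − 0.791 = 0.209
χ \/ ~((ψ (+) ψ) & χ) = max(0.885, 0.209) = 0.885
φ -> χ = min(1, 1 − 0.952 + 0.885) = min(1, 0.933) = 0.933
χ \/ (φ -> χ) = max(0.885, 0.933) = 0.933
(χ \/ ~((ψ (+) ψ) & χ)) \/ (χ \/ (φ -> χ)) = max(0.885, 0.933) = 0.933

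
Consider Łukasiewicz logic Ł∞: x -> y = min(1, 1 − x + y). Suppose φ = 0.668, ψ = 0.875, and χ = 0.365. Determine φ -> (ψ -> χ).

ψ -> χ = min(1, 1 − 0.875 + 0.365) = min(1, 0.490) = 0.490
φ -> (ψ -> χ) = min(1, 1 − 0.668 + 0.490) = min(1, 0.822) = 0.822

0.822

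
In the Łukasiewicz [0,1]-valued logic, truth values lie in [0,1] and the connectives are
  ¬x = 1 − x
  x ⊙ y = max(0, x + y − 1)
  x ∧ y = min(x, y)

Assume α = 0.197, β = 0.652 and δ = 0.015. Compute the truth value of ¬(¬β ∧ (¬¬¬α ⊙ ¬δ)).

0.652

¬β = 1 − 0.652 = 0.348
¬α = 1 − 0.197 = 0.803
¬¬α = 1 − 0.803 = 0.197
¬¬¬α = 1 − 0.197 = 0.803
¬δ = 1 − 0.015 = 0.985
¬¬¬α ⊙ ¬δ = max(0, 0.803 + 0.985 − 1) = max(0, 0.788) = 0.788
¬β ∧ (¬¬¬α ⊙ ¬δ) = min(0.348, 0.788) = 0.348
¬(¬β ∧ (¬¬¬α ⊙ ¬δ)) = 1 − 0.348 = 0.652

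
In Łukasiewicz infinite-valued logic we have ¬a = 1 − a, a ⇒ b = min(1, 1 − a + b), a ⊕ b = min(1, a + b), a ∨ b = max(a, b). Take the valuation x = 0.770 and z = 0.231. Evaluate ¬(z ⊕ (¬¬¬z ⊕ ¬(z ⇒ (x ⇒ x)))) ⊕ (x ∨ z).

¬z = 1 − 0.231 = 0.769
¬¬z = 1 − 0.769 = 0.231
¬¬¬z = 1 − 0.231 = 0.769
x ⇒ x = min(1, 1 − 0.770 + 0.770) = min(1, 1.000) = 1.000
z ⇒ (x ⇒ x) = min(1, 1 − 0.231 + 1.000) = min(1, 1.769) = 1.000
¬(z ⇒ (x ⇒ x)) = 1 − 1.000 = 0.000
¬¬¬z ⊕ ¬(z ⇒ (x ⇒ x)) = min(1, 0.769 + 0.000) = min(1, 0.769) = 0.769
z ⊕ (¬¬¬z ⊕ ¬(z ⇒ (x ⇒ x))) = min(1, 0.231 + 0.769) = min(1, 1.000) = 1.000
¬(z ⊕ (¬¬¬z ⊕ ¬(z ⇒ (x ⇒ x)))) = 1 − 1.000 = 0.000
x ∨ z = max(0.770, 0.231) = 0.770
¬(z ⊕ (¬¬¬z ⊕ ¬(z ⇒ (x ⇒ x)))) ⊕ (x ∨ z) = min(1, 0.000 + 0.770) = min(1, 0.770) = 0.770

0.770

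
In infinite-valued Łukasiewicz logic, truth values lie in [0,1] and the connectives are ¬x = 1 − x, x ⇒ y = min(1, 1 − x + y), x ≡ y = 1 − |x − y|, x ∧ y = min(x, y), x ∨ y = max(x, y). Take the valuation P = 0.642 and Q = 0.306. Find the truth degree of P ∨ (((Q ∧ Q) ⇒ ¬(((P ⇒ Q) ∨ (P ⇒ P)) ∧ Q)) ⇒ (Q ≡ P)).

0.664

Q ∧ Q = min(0.306, 0.306) = 0.306
P ⇒ Q = min(1, 1 − 0.642 + 0.306) = min(1, 0.664) = 0.664
P ⇒ P = min(1, 1 − 0.642 + 0.642) = min(1, 1.000) = 1.000
(P ⇒ Q) ∨ (P ⇒ P) = max(0.664, 1.000) = 1.000
((P ⇒ Q) ∨ (P ⇒ P)) ∧ Q = min(1.000, 0.306) = 0.306
¬(((P ⇒ Q) ∨ (P ⇒ P)) ∧ Q) = 1 − 0.306 = 0.694
(Q ∧ Q) ⇒ ¬(((P ⇒ Q) ∨ (P ⇒ P)) ∧ Q) = min(1, 1 − 0.306 + 0.694) = min(1, 1.388) = 1.000
Q ≡ P = 1 − |0.306 − 0.642| = 1 − 0.336 = 0.664
((Q ∧ Q) ⇒ ¬(((P ⇒ Q) ∨ (P ⇒ P)) ∧ Q)) ⇒ (Q ≡ P) = min(1, 1 − 1.000 + 0.664) = min(1, 0.664) = 0.664
P ∨ (((Q ∧ Q) ⇒ ¬(((P ⇒ Q) ∨ (P ⇒ P)) ∧ Q)) ⇒ (Q ≡ P)) = max(0.642, 0.664) = 0.664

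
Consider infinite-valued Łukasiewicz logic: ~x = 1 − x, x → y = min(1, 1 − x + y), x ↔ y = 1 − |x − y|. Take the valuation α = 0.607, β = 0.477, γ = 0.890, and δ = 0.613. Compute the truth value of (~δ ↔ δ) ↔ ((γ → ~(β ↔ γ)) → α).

~δ = 1 − 0.613 = 0.387
~δ ↔ δ = 1 − |0.387 − 0.613| = 1 − 0.226 = 0.774
β ↔ γ = 1 − |0.477 − 0.890| = 1 − 0.413 = 0.587
~(β ↔ γ) = 1 − 0.587 = 0.413
γ → ~(β ↔ γ) = min(1, 1 − 0.890 + 0.413) = min(1, 0.523) = 0.523
(γ → ~(β ↔ γ)) → α = min(1, 1 − 0.523 + 0.607) = min(1, 1.084) = 1.000
(~δ ↔ δ) ↔ ((γ → ~(β ↔ γ)) → α) = 1 − |0.774 − 1.000| = 1 − 0.226 = 0.774

0.774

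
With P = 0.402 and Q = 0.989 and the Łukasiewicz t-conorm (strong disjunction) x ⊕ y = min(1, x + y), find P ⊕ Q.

1.000

P ⊕ Q = min(1, 0.402 + 0.989) = min(1, 1.391) = 1.000
For comparison, the Gödel t-conorm max(x, y) would give 0.989.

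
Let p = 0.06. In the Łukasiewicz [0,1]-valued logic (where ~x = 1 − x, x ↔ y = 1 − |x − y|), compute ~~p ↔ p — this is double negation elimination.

1.00

~p = 1 − 0.06 = 0.94
~~p = 1 − 0.94 = 0.06
~~p ↔ p = 1 − |0.06 − 0.06| = 1 − 0.00 = 1.00
(As expected: always 1 in Ł∞ since negation is involutive.)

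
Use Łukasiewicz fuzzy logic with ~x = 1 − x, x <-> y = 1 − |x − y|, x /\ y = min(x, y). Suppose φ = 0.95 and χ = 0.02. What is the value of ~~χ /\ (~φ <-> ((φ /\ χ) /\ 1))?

~χ = 1 − 0.02 = 0.98
~~χ = 1 − 0.98 = 0.02
~φ = 1 − 0.95 = 0.05
φ /\ χ = min(0.95, 0.02) = 0.02
(φ /\ χ) /\ 1 = min(0.02, 1.00) = 0.02
~φ <-> ((φ /\ χ) /\ 1) = 1 − |0.05 − 0.02| = 1 − 0.03 = 0.97
~~χ /\ (~φ <-> ((φ /\ χ) /\ 1)) = min(0.02, 0.97) = 0.02

0.02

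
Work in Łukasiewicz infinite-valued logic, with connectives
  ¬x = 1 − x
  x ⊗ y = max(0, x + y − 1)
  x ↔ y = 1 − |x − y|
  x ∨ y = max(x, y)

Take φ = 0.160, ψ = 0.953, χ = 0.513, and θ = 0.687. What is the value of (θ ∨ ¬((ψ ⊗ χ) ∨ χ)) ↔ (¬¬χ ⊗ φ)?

0.313

ψ ⊗ χ = max(0, 0.953 + 0.513 − 1) = max(0, 0.466) = 0.466
(ψ ⊗ χ) ∨ χ = max(0.466, 0.513) = 0.513
¬((ψ ⊗ χ) ∨ χ) = 1 − 0.513 = 0.487
θ ∨ ¬((ψ ⊗ χ) ∨ χ) = max(0.687, 0.487) = 0.687
¬χ = 1 − 0.513 = 0.487
¬¬χ = 1 − 0.487 = 0.513
¬¬χ ⊗ φ = max(0, 0.513 + 0.160 − 1) = max(0, -0.327) = 0.000
(θ ∨ ¬((ψ ⊗ χ) ∨ χ)) ↔ (¬¬χ ⊗ φ) = 1 − |0.687 − 0.000| = 1 − 0.687 = 0.313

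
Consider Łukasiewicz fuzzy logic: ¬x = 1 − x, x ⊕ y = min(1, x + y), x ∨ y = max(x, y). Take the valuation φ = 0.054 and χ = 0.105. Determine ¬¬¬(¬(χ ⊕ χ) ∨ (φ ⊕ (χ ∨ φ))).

χ ⊕ χ = min(1, 0.105 + 0.105) = min(1, 0.210) = 0.210
¬(χ ⊕ χ) = 1 − 0.210 = 0.790
χ ∨ φ = max(0.105, 0.054) = 0.105
φ ⊕ (χ ∨ φ) = min(1, 0.054 + 0.105) = min(1, 0.159) = 0.159
¬(χ ⊕ χ) ∨ (φ ⊕ (χ ∨ φ)) = max(0.790, 0.159) = 0.790
¬(¬(χ ⊕ χ) ∨ (φ ⊕ (χ ∨ φ))) = 1 − 0.790 = 0.210
¬¬(¬(χ ⊕ χ) ∨ (φ ⊕ (χ ∨ φ))) = 1 − 0.210 = 0.790
¬¬¬(¬(χ ⊕ χ) ∨ (φ ⊕ (χ ∨ φ))) = 1 − 0.790 = 0.210

0.210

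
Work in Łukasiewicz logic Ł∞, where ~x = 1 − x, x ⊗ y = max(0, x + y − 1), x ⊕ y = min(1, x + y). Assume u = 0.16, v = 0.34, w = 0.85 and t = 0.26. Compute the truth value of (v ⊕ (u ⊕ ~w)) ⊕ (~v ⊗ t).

~w = 1 − 0.85 = 0.15
u ⊕ ~w = min(1, 0.16 + 0.15) = min(1, 0.31) = 0.31
v ⊕ (u ⊕ ~w) = min(1, 0.34 + 0.31) = min(1, 0.65) = 0.65
~v = 1 − 0.34 = 0.66
~v ⊗ t = max(0, 0.66 + 0.26 − 1) = max(0, -0.08) = 0.00
(v ⊕ (u ⊕ ~w)) ⊕ (~v ⊗ t) = min(1, 0.65 + 0.00) = min(1, 0.65) = 0.65

0.65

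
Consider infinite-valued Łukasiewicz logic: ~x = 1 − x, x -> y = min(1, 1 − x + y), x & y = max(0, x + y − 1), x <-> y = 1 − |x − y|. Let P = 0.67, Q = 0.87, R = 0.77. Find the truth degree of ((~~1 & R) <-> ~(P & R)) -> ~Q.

0.34

~1 = 1 − 1.00 = 0.00
~~1 = 1 − 0.00 = 1.00
~~1 & R = max(0, 1.00 + 0.77 − 1) = max(0, 0.77) = 0.77
P & R = max(0, 0.67 + 0.77 − 1) = max(0, 0.44) = 0.44
~(P & R) = 1 − 0.44 = 0.56
(~~1 & R) <-> ~(P & R) = 1 − |0.77 − 0.56| = 1 − 0.21 = 0.79
~Q = 1 − 0.87 = 0.13
((~~1 & R) <-> ~(P & R)) -> ~Q = min(1, 1 − 0.79 + 0.13) = min(1, 0.34) = 0.34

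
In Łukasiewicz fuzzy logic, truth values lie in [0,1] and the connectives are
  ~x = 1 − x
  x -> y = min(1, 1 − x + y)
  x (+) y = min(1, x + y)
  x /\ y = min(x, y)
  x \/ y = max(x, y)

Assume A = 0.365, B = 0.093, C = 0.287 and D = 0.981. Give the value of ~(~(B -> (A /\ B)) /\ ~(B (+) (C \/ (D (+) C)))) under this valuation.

A /\ B = min(0.365, 0.093) = 0.093
B -> (A /\ B) = min(1, 1 − 0.093 + 0.093) = min(1, 1.000) = 1.000
~(B -> (A /\ B)) = 1 − 1.000 = 0.000
D (+) C = min(1, 0.981 + 0.287) = min(1, 1.268) = 1.000
C \/ (D (+) C) = max(0.287, 1.000) = 1.000
B (+) (C \/ (D (+) C)) = min(1, 0.093 + 1.000) = min(1, 1.093) = 1.000
~(B (+) (C \/ (D (+) C))) = 1 − 1.000 = 0.000
~(B -> (A /\ B)) /\ ~(B (+) (C \/ (D (+) C))) = min(0.000, 0.000) = 0.000
~(~(B -> (A /\ B)) /\ ~(B (+) (C \/ (D (+) C)))) = 1 − 0.000 = 1.000

1.000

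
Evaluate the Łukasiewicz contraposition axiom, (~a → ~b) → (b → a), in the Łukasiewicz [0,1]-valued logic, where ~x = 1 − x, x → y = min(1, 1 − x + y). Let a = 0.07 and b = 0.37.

1.00

~a = 1 − 0.07 = 0.93
~b = 1 − 0.37 = 0.63
~a → ~b = min(1, 1 − 0.93 + 0.63) = min(1, 0.70) = 0.70
b → a = min(1, 1 − 0.37 + 0.07) = min(1, 0.70) = 0.70
(~a → ~b) → (b → a) = min(1, 1 − 0.70 + 0.70) = min(1, 1.00) = 1.00
(As expected: an axiom of Ł∞, always 1.)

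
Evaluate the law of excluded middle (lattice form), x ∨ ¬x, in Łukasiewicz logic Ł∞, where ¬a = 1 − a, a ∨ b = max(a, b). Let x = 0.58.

¬x = 1 − 0.58 = 0.42
x ∨ ¬x = max(0.58, 0.42) = 0.58
(The value 0.58 < 1 shows this instance is not satisfied; not a Ł∞-tautology — its value is max(a, 1−a).)

0.58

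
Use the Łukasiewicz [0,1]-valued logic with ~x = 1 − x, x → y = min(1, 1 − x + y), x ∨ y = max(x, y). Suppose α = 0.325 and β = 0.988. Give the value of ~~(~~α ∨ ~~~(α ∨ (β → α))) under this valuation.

0.663

~α = 1 − 0.325 = 0.675
~~α = 1 − 0.675 = 0.325
β → α = min(1, 1 − 0.988 + 0.325) = min(1, 0.337) = 0.337
α ∨ (β → α) = max(0.325, 0.337) = 0.337
~(α ∨ (β → α)) = 1 − 0.337 = 0.663
~~(α ∨ (β → α)) = 1 − 0.663 = 0.337
~~~(α ∨ (β → α)) = 1 − 0.337 = 0.663
~~α ∨ ~~~(α ∨ (β → α)) = max(0.325, 0.663) = 0.663
~(~~α ∨ ~~~(α ∨ (β → α))) = 1 − 0.663 = 0.337
~~(~~α ∨ ~~~(α ∨ (β → α))) = 1 − 0.337 = 0.663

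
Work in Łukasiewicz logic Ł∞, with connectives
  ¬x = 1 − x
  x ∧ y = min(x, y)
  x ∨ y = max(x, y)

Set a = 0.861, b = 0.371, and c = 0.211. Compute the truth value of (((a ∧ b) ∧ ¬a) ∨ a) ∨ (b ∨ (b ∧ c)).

0.861

a ∧ b = min(0.861, 0.371) = 0.371
¬a = 1 − 0.861 = 0.139
(a ∧ b) ∧ ¬a = min(0.371, 0.139) = 0.139
((a ∧ b) ∧ ¬a) ∨ a = max(0.139, 0.861) = 0.861
b ∧ c = min(0.371, 0.211) = 0.211
b ∨ (b ∧ c) = max(0.371, 0.211) = 0.371
(((a ∧ b) ∧ ¬a) ∨ a) ∨ (b ∨ (b ∧ c)) = max(0.861, 0.371) = 0.861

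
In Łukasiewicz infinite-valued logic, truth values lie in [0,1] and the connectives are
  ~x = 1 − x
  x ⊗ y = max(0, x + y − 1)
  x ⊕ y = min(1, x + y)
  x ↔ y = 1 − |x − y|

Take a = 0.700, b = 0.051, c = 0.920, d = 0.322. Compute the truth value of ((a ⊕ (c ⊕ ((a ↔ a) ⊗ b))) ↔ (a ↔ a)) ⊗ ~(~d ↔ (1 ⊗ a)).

0.022

a ↔ a = 1 − |0.700 − 0.700| = 1 − 0.000 = 1.000
(a ↔ a) ⊗ b = max(0, 1.000 + 0.051 − 1) = max(0, 0.051) = 0.051
c ⊕ ((a ↔ a) ⊗ b) = min(1, 0.920 + 0.051) = min(1, 0.971) = 0.971
a ⊕ (c ⊕ ((a ↔ a) ⊗ b)) = min(1, 0.700 + 0.971) = min(1, 1.671) = 1.000
(a ⊕ (c ⊕ ((a ↔ a) ⊗ b))) ↔ (a ↔ a) = 1 − |1.000 − 1.000| = 1 − 0.000 = 1.000
~d = 1 − 0.322 = 0.678
1 ⊗ a = max(0, 1.000 + 0.700 − 1) = max(0, 0.700) = 0.700
~d ↔ (1 ⊗ a) = 1 − |0.678 − 0.700| = 1 − 0.022 = 0.978
~(~d ↔ (1 ⊗ a)) = 1 − 0.978 = 0.022
((a ⊕ (c ⊕ ((a ↔ a) ⊗ b))) ↔ (a ↔ a)) ⊗ ~(~d ↔ (1 ⊗ a)) = max(0, 1.000 + 0.022 − 1) = max(0, 0.022) = 0.022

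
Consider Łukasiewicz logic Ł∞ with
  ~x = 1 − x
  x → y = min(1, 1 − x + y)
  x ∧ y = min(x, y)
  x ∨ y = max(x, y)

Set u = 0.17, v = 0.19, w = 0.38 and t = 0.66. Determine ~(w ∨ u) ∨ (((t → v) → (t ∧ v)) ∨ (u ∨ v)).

w ∨ u = max(0.38, 0.17) = 0.38
~(w ∨ u) = 1 − 0.38 = 0.62
t → v = min(1, 1 − 0.66 + 0.19) = min(1, 0.53) = 0.53
t ∧ v = min(0.66, 0.19) = 0.19
(t → v) → (t ∧ v) = min(1, 1 − 0.53 + 0.19) = min(1, 0.66) = 0.66
u ∨ v = max(0.17, 0.19) = 0.19
((t → v) → (t ∧ v)) ∨ (u ∨ v) = max(0.66, 0.19) = 0.66
~(w ∨ u) ∨ (((t → v) → (t ∧ v)) ∨ (u ∨ v)) = max(0.62, 0.66) = 0.66

0.66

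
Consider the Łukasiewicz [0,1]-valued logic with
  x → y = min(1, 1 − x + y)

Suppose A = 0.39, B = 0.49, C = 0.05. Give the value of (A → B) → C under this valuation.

0.05

A → B = min(1, 1 − 0.39 + 0.49) = min(1, 1.10) = 1.00
(A → B) → C = min(1, 1 − 1.00 + 0.05) = min(1, 0.05) = 0.05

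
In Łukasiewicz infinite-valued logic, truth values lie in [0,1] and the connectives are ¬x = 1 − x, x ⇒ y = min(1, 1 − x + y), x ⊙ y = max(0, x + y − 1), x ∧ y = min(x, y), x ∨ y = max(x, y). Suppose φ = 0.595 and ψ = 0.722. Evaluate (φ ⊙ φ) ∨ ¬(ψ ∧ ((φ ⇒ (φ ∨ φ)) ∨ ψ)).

0.278

φ ⊙ φ = max(0, 0.595 + 0.595 − 1) = max(0, 0.190) = 0.190
φ ∨ φ = max(0.595, 0.595) = 0.595
φ ⇒ (φ ∨ φ) = min(1, 1 − 0.595 + 0.595) = min(1, 1.000) = 1.000
(φ ⇒ (φ ∨ φ)) ∨ ψ = max(1.000, 0.722) = 1.000
ψ ∧ ((φ ⇒ (φ ∨ φ)) ∨ ψ) = min(0.722, 1.000) = 0.722
¬(ψ ∧ ((φ ⇒ (φ ∨ φ)) ∨ ψ)) = 1 − 0.722 = 0.278
(φ ⊙ φ) ∨ ¬(ψ ∧ ((φ ⇒ (φ ∨ φ)) ∨ ψ)) = max(0.190, 0.278) = 0.278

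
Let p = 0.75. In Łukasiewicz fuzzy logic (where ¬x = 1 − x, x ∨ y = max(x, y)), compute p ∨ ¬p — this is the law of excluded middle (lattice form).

0.75

¬p = 1 − 0.75 = 0.25
p ∨ ¬p = max(0.75, 0.25) = 0.75
(The value 0.75 < 1 shows this instance is not satisfied; not a Ł∞-tautology — its value is max(a, 1−a).)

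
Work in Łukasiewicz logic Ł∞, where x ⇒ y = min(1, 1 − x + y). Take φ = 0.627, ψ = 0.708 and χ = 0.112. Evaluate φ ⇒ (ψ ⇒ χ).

0.777

ψ ⇒ χ = min(1, 1 − 0.708 + 0.112) = min(1, 0.404) = 0.404
φ ⇒ (ψ ⇒ χ) = min(1, 1 − 0.627 + 0.404) = min(1, 0.777) = 0.777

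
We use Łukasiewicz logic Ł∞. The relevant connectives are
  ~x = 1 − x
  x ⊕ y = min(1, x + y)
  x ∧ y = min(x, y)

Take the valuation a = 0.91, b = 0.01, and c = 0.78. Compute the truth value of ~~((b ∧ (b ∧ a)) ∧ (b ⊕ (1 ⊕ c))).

b ∧ a = min(0.01, 0.91) = 0.01
b ∧ (b ∧ a) = min(0.01, 0.01) = 0.01
1 ⊕ c = min(1, 1.00 + 0.78) = min(1, 1.78) = 1.00
b ⊕ (1 ⊕ c) = min(1, 0.01 + 1.00) = min(1, 1.01) = 1.00
(b ∧ (b ∧ a)) ∧ (b ⊕ (1 ⊕ c)) = min(0.01, 1.00) = 0.01
~((b ∧ (b ∧ a)) ∧ (b ⊕ (1 ⊕ c))) = 1 − 0.01 = 0.99
~~((b ∧ (b ∧ a)) ∧ (b ⊕ (1 ⊕ c))) = 1 − 0.99 = 0.01

0.01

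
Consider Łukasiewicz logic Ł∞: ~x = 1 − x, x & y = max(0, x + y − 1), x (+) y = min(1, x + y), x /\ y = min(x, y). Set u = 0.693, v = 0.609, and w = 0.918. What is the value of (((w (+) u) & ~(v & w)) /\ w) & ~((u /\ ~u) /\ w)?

w (+) u = min(1, 0.918 + 0.693) = min(1, 1.611) = 1.000
v & w = max(0, 0.609 + 0.918 − 1) = max(0, 0.527) = 0.527
~(v & w) = 1 − 0.527 = 0.473
(w (+) u) & ~(v & w) = max(0, 1.000 + 0.473 − 1) = max(0, 0.473) = 0.473
((w (+) u) & ~(v & w)) /\ w = min(0.473, 0.918) = 0.473
~u = 1 − 0.693 = 0.307
u /\ ~u = min(0.693, 0.307) = 0.307
(u /\ ~u) /\ w = min(0.307, 0.918) = 0.307
~((u /\ ~u) /\ w) = 1 − 0.307 = 0.693
(((w (+) u) & ~(v & w)) /\ w) & ~((u /\ ~u) /\ w) = max(0, 0.473 + 0.693 − 1) = max(0, 0.166) = 0.166

0.166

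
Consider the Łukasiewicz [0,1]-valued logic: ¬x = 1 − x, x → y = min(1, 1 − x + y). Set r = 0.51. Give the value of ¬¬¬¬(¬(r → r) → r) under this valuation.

r → r = min(1, 1 − 0.51 + 0.51) = min(1, 1.00) = 1.00
¬(r → r) = 1 − 1.00 = 0.00
¬(r → r) → r = min(1, 1 − 0.00 + 0.51) = min(1, 1.51) = 1.00
¬(¬(r → r) → r) = 1 − 1.00 = 0.00
¬¬(¬(r → r) → r) = 1 − 0.00 = 1.00
¬¬¬(¬(r → r) → r) = 1 − 1.00 = 0.00
¬¬¬¬(¬(r → r) → r) = 1 − 0.00 = 1.00

1.00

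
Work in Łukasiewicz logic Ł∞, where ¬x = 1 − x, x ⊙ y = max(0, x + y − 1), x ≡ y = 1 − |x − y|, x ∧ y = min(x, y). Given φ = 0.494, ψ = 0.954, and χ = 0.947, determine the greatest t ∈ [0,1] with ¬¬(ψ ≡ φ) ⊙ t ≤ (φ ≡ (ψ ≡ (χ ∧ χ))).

ψ ≡ φ = 1 − |0.954 − 0.494| = 1 − 0.460 = 0.540
¬(ψ ≡ φ) = 1 − 0.540 = 0.460
¬¬(ψ ≡ φ) = 1 − 0.460 = 0.540
So the left factor is ¬¬(ψ ≡ φ) = 0.540.
χ ∧ χ = min(0.947, 0.947) = 0.947
ψ ≡ (χ ∧ χ) = 1 − |0.954 − 0.947| = 1 − 0.007 = 0.993
φ ≡ (ψ ≡ (χ ∧ χ)) = 1 − |0.494 − 0.993| = 1 − 0.499 = 0.501
So the right-hand bound is φ ≡ (ψ ≡ (χ ∧ χ)) = 0.501.
The residuum of the Łukasiewicz t-norm gives the supremum: min(1, 1 − 0.540 + 0.501).
1 − 0.540 + 0.501 = 0.961, so t = min(1, 0.961) = 0.961.
Check: 0.540 ⊙ 0.961 = max(0, 0.501) = 0.501 ≤ 0.501.

0.961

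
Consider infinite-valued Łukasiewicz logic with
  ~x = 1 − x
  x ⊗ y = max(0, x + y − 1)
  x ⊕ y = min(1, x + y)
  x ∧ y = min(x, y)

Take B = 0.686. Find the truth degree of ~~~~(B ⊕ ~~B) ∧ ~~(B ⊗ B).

0.372

~B = 1 − 0.686 = 0.314
~~B = 1 − 0.314 = 0.686
B ⊕ ~~B = min(1, 0.686 + 0.686) = min(1, 1.372) = 1.000
~(B ⊕ ~~B) = 1 − 1.000 = 0.000
~~(B ⊕ ~~B) = 1 − 0.000 = 1.000
~~~(B ⊕ ~~B) = 1 − 1.000 = 0.000
~~~~(B ⊕ ~~B) = 1 − 0.000 = 1.000
B ⊗ B = max(0, 0.686 + 0.686 − 1) = max(0, 0.372) = 0.372
~(B ⊗ B) = 1 − 0.372 = 0.628
~~(B ⊗ B) = 1 − 0.628 = 0.372
~~~~(B ⊕ ~~B) ∧ ~~(B ⊗ B) = min(1.000, 0.372) = 0.372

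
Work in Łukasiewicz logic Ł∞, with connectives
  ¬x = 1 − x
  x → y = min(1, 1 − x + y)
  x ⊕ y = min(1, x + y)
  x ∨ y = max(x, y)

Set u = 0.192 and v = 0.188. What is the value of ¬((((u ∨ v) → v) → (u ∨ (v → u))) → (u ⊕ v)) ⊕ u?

0.812

u ∨ v = max(0.192, 0.188) = 0.192
(u ∨ v) → v = min(1, 1 − 0.192 + 0.188) = min(1, 0.996) = 0.996
v → u = min(1, 1 − 0.188 + 0.192) = min(1, 1.004) = 1.000
u ∨ (v → u) = max(0.192, 1.000) = 1.000
((u ∨ v) → v) → (u ∨ (v → u)) = min(1, 1 − 0.996 + 1.000) = min(1, 1.004) = 1.000
u ⊕ v = min(1, 0.192 + 0.188) = min(1, 0.380) = 0.380
(((u ∨ v) → v) → (u ∨ (v → u))) → (u ⊕ v) = min(1, 1 − 1.000 + 0.380) = min(1, 0.380) = 0.380
¬((((u ∨ v) → v) → (u ∨ (v → u))) → (u ⊕ v)) = 1 − 0.380 = 0.620
¬((((u ∨ v) → v) → (u ∨ (v → u))) → (u ⊕ v)) ⊕ u = min(1, 0.620 + 0.192) = min(1, 0.812) = 0.812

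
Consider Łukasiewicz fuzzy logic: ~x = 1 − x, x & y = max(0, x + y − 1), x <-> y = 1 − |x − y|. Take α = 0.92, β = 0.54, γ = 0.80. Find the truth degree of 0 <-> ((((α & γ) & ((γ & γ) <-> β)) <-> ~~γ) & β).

0.60

α & γ = max(0, 0.92 + 0.80 − 1) = max(0, 0.72) = 0.72
γ & γ = max(0, 0.80 + 0.80 − 1) = max(0, 0.60) = 0.60
(γ & γ) <-> β = 1 − |0.60 − 0.54| = 1 − 0.06 = 0.94
(α & γ) & ((γ & γ) <-> β) = max(0, 0.72 + 0.94 − 1) = max(0, 0.66) = 0.66
~γ = 1 − 0.80 = 0.20
~~γ = 1 − 0.20 = 0.80
((α & γ) & ((γ & γ) <-> β)) <-> ~~γ = 1 − |0.66 − 0.80| = 1 − 0.14 = 0.86
(((α & γ) & ((γ & γ) <-> β)) <-> ~~γ) & β = max(0, 0.86 + 0.54 − 1) = max(0, 0.40) = 0.40
0 <-> ((((α & γ) & ((γ & γ) <-> β)) <-> ~~γ) & β) = 1 − |0.00 − 0.40| = 1 − 0.40 = 0.60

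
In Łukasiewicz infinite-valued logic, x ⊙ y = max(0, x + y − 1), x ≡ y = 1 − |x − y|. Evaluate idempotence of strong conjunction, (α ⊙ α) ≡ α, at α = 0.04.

α ⊙ α = max(0, 0.04 + 0.04 − 1) = max(0, -0.92) = 0.00
(α ⊙ α) ≡ α = 1 − |0.00 − 0.04| = 1 − 0.04 = 0.96
(The value 0.96 < 1 shows this instance is not satisfied; fails in Ł∞ since a ⊗ a = max(0, 2a−1) ≠ a in general.)

0.96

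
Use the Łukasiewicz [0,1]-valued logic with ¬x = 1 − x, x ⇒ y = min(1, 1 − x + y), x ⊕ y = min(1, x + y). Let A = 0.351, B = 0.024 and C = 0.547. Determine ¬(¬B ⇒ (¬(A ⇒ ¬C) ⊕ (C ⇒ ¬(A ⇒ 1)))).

¬B = 1 − 0.024 = 0.976
¬C = 1 − 0.547 = 0.453
A ⇒ ¬C = min(1, 1 − 0.351 + 0.453) = min(1, 1.102) = 1.000
¬(A ⇒ ¬C) = 1 − 1.000 = 0.000
A ⇒ 1 = min(1, 1 − 0.351 + 1.000) = min(1, 1.649) = 1.000
¬(A ⇒ 1) = 1 − 1.000 = 0.000
C ⇒ ¬(A ⇒ 1) = min(1, 1 − 0.547 + 0.000) = min(1, 0.453) = 0.453
¬(A ⇒ ¬C) ⊕ (C ⇒ ¬(A ⇒ 1)) = min(1, 0.000 + 0.453) = min(1, 0.453) = 0.453
¬B ⇒ (¬(A ⇒ ¬C) ⊕ (C ⇒ ¬(A ⇒ 1))) = min(1, 1 − 0.976 + 0.453) = min(1, 0.477) = 0.477
¬(¬B ⇒ (¬(A ⇒ ¬C) ⊕ (C ⇒ ¬(A ⇒ 1)))) = 1 − 0.477 = 0.523

0.523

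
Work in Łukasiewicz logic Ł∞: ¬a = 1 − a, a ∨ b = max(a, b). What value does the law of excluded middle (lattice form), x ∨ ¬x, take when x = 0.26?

0.74

¬x = 1 − 0.26 = 0.74
x ∨ ¬x = max(0.26, 0.74) = 0.74
(The value 0.74 < 1 shows this instance is not satisfied; not a Ł∞-tautology — its value is max(a, 1−a).)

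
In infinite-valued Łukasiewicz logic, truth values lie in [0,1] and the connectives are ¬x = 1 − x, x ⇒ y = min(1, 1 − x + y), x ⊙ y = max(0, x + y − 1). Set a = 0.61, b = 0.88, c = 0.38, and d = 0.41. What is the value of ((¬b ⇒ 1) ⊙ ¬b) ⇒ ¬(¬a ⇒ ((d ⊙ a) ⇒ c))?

¬b = 1 − 0.88 = 0.12
¬b ⇒ 1 = min(1, 1 − 0.12 + 1.00) = min(1, 1.88) = 1.00
(¬b ⇒ 1) ⊙ ¬b = max(0, 1.00 + 0.12 − 1) = max(0, 0.12) = 0.12
¬a = 1 − 0.61 = 0.39
d ⊙ a = max(0, 0.41 + 0.61 − 1) = max(0, 0.02) = 0.02
(d ⊙ a) ⇒ c = min(1, 1 − 0.02 + 0.38) = min(1, 1.36) = 1.00
¬a ⇒ ((d ⊙ a) ⇒ c) = min(1, 1 − 0.39 + 1.00) = min(1, 1.61) = 1.00
¬(¬a ⇒ ((d ⊙ a) ⇒ c)) = 1 − 1.00 = 0.00
((¬b ⇒ 1) ⊙ ¬b) ⇒ ¬(¬a ⇒ ((d ⊙ a) ⇒ c)) = min(1, 1 − 0.12 + 0.00) = min(1, 0.88) = 0.88

0.88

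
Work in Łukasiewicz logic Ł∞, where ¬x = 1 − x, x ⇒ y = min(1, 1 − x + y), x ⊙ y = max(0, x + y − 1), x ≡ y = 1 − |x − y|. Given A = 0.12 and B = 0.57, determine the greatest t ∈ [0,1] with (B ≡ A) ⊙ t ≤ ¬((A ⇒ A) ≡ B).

B ≡ A = 1 − |0.57 − 0.12| = 1 − 0.45 = 0.55
So the left factor is B ≡ A = 0.55.
A ⇒ A = min(1, 1 − 0.12 + 0.12) = min(1, 1.00) = 1.00
(A ⇒ A) ≡ B = 1 − |1.00 − 0.57| = 1 − 0.43 = 0.57
¬((A ⇒ A) ≡ B) = 1 − 0.57 = 0.43
So the right-hand bound is ¬((A ⇒ A) ≡ B) = 0.43.
The residuum of the Łukasiewicz t-norm gives the supremum: min(1, 1 − 0.55 + 0.43).
1 − 0.55 + 0.43 = 0.88, so t = min(1, 0.88) = 0.88.
Check: 0.55 ⊙ 0.88 = max(0, 0.43) = 0.43 ≤ 0.43.

0.88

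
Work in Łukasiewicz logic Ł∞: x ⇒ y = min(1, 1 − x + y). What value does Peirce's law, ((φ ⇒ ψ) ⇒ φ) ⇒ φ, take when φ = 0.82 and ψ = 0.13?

φ ⇒ ψ = min(1, 1 − 0.82 + 0.13) = min(1, 0.31) = 0.31
(φ ⇒ ψ) ⇒ φ = min(1, 1 − 0.31 + 0.82) = min(1, 1.51) = 1.00
((φ ⇒ ψ) ⇒ φ) ⇒ φ = min(1, 1 − 1.00 + 0.82) = min(1, 0.82) = 0.82
(The value 0.82 < 1 shows this instance is not satisfied; not a Ł∞-tautology in general.)

0.82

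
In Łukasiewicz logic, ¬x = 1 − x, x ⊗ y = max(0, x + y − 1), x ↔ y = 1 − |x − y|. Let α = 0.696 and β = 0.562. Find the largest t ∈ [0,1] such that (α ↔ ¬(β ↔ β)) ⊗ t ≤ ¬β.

1.000

β ↔ β = 1 − |0.562 − 0.562| = 1 − 0.000 = 1.000
¬(β ↔ β) = 1 − 1.000 = 0.000
α ↔ ¬(β ↔ β) = 1 − |0.696 − 0.000| = 1 − 0.696 = 0.304
So the left factor is α ↔ ¬(β ↔ β) = 0.304.
¬β = 1 − 0.562 = 0.438
So the right-hand bound is ¬β = 0.438.
The residuum of the Łukasiewicz t-norm gives the supremum: min(1, 1 − 0.304 + 0.438).
1 − 0.304 + 0.438 = 1.134, so t = min(1, 1.134) = 1.000.
Check: 0.304 ⊗ 1.000 = max(0, 0.304) = 0.304 ≤ 0.438.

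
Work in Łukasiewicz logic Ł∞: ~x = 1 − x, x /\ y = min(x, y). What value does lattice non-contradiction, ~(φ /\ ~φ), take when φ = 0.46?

0.54

~φ = 1 − 0.46 = 0.54
φ /\ ~φ = min(0.46, 0.54) = 0.46
~(φ /\ ~φ) = 1 − 0.46 = 0.54
(The value 0.54 < 1 shows this instance is not satisfied; not a Ł∞-tautology — its value is 1 − min(a, 1−a).)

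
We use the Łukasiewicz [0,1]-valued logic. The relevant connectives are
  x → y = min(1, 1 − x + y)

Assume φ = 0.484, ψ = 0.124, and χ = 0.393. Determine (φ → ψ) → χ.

φ → ψ = min(1, 1 − 0.484 + 0.124) = min(1, 0.640) = 0.640
(φ → ψ) → χ = min(1, 1 − 0.640 + 0.393) = min(1, 0.753) = 0.753

0.753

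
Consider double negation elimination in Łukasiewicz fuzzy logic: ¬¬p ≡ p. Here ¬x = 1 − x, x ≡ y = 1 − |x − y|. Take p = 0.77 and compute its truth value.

1.00

¬p = 1 − 0.77 = 0.23
¬¬p = 1 − 0.23 = 0.77
¬¬p ≡ p = 1 − |0.77 − 0.77| = 1 − 0.00 = 1.00
(As expected: always 1 in Ł∞ since negation is involutive.)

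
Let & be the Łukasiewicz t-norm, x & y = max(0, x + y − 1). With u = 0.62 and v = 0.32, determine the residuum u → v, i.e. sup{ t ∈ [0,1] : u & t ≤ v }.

The residuum of the Łukasiewicz t-norm gives the supremum: min(1, 1 − 0.62 + 0.32).
1 − 0.62 + 0.32 = 0.70, so t = min(1, 0.70) = 0.70.
Check: 0.62 & 0.70 = max(0, 0.32) = 0.32 ≤ 0.32.

0.70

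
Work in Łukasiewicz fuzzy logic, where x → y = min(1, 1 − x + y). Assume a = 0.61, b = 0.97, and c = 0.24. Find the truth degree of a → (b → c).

b → c = min(1, 1 − 0.97 + 0.24) = min(1, 0.27) = 0.27
a → (b → c) = min(1, 1 − 0.61 + 0.27) = min(1, 0.66) = 0.66

0.66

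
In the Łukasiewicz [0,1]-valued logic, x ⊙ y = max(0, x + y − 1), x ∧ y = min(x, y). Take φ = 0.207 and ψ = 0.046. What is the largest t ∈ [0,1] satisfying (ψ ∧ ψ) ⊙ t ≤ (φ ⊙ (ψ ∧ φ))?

ψ ∧ ψ = min(0.046, 0.046) = 0.046
So the left factor is ψ ∧ ψ = 0.046.
ψ ∧ φ = min(0.046, 0.207) = 0.046
φ ⊙ (ψ ∧ φ) = max(0, 0.207 + 0.046 − 1) = max(0, -0.747) = 0.000
So the right-hand bound is φ ⊙ (ψ ∧ φ) = 0.000.
The residuum of the Łukasiewicz t-norm gives the supremum: min(1, 1 − 0.046 + 0.000).
1 − 0.046 + 0.000 = 0.954, so t = min(1, 0.954) = 0.954.
Check: 0.046 ⊙ 0.954 = max(0, 0.000) = 0.000 ≤ 0.000.

0.954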